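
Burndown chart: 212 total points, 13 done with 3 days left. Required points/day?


Formula: Required rate = Remaining points / Days left
Remaining = 212 - 13 = 199 points
Required rate = 199 / 3 = 66.33 points/day

66.33 points/day


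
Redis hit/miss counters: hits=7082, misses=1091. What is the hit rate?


Formula: hit rate = hits / (hits + misses) * 100
hit rate = 7082 / (7082 + 1091) * 100
hit rate = 7082 / 8173 * 100
hit rate = 86.65%

86.65%


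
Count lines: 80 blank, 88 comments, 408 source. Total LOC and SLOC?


Total LOC = blank + comment + code
Total LOC = 80 + 88 + 408 = 576
SLOC (source only) = code = 408

Total LOC: 576, SLOC: 408


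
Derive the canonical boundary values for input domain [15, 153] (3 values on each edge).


Range: [15, 153]
Boundaries: just below min, min, min+1, max-1, max, just above max
Values: [14, 15, 16, 152, 153, 154]

[14, 15, 16, 152, 153, 154]


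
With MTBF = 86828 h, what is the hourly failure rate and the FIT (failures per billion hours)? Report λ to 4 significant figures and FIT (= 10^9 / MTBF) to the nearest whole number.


Formula: λ = 1 / MTBF; FIT = λ × 1e9 = 1e9 / MTBF
λ = 1 / 86828 ≈ 1.152e-05 failures/hour
FIT = 1e9 / 86828 ≈ 11517 failures per 1e9 hours (nearest whole number)

λ = 1.152e-05 /h, FIT = 11517


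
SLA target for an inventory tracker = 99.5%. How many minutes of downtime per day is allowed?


Formula: allowed downtime = period * (100 - SLA) / 100
Period (day) = 1440 minutes
Unavailability fraction = (100 - 99.5) / 100
Allowed downtime = 1440 * (100 - 99.5) / 100
Allowed downtime = 7.2 minutes

7.2 minutes


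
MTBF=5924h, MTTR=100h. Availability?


Availability = MTBF / (MTBF + MTTR)
Availability = 5924 / (5924 + 100)
Availability = 5924 / 6024
Availability = 98.34%

98.34%


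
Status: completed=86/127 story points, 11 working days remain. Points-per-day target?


Formula: Required rate = Remaining points / Days left
Remaining = 127 - 86 = 41 points
Required rate = 41 / 11 = 3.73 points/day

3.73 points/day


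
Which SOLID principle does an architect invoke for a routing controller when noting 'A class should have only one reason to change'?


This describes the Single Responsibility Principle (SRP)

Single Responsibility Principle (SRP)


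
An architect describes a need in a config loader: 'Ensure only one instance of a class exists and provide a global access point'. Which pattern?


This matches the Singleton pattern

Singleton


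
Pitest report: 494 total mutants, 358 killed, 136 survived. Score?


Mutation score = killed / total * 100
Mutation score = 358 / 494 * 100
Mutation score = 72.47%

72.47%


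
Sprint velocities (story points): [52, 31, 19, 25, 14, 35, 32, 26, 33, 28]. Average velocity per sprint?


Formula: Avg velocity = Total points / Number of sprints
Points: [52, 31, 19, 25, 14, 35, 32, 26, 33, 28]
Sum = 52 + 31 + 19 + 25 + 14 + 35 + 32 + 26 + 33 + 28 = 295
Avg velocity = 295 / 10 = 29.5 points/sprint

29.5 points/sprint


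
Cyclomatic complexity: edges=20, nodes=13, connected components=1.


Formula: V(G) = E - N + 2P
V(G) = 20 - 13 + 2*1
V(G) = 7 + 2
V(G) = 9

9


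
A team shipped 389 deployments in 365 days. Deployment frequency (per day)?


Formula: deployments per day = releases / days
= 389 / 365
= 1.066 deploys/day
(equivalently, 7.46 deploys/week)

1.066 deploys/day


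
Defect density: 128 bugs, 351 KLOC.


Defect density = defects / KLOC
Defect density = 128 / 351
Defect density = 0.365 defects/KLOC

0.365 defects/KLOC


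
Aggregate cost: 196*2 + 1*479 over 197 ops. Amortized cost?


Formula: Amortized cost = Total cost / Operations
Total cost = (196 * 2) + (1 * 479)
Total cost = 392 + 479 = 871
Amortized = 871 / 197 = 4.4213

4.4213


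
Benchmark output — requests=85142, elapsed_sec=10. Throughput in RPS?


Formula: throughput = requests / seconds
throughput = 85142 / 10
throughput = 8514.2 requests/second

8514.2 requests/second


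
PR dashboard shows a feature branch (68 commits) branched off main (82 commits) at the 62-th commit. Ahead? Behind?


Common ancestor: commit #62
feature commits after divergence: 68 - 62 = 6
main commits after divergence: 82 - 62 = 20
feature is 6 commits ahead of main
main is 20 commits ahead of feature

feature ahead: 6, main ahead: 20


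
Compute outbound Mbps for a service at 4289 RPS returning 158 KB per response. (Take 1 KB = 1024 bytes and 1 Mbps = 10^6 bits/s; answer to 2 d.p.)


Formula: Mbps = payload_bytes * RPS * 8 / 1e6
Payload per request = 158 KB = 158 * 1024 = 161792 bytes
Total bytes/sec = 161792 * 4289 = 693925888
Total bits/sec = 693925888 * 8 = 5551407104
Mbps = 5551407104 / 1e6 = 5551.41

5551.41 Mbps


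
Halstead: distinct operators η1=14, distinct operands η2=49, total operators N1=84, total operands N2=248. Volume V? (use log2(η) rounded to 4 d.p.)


Formula: V = N * log2(η), where N = N1 + N2 and η = η1 + η2
η = 14 + 49 = 63
N = 84 + 248 = 332
log2(63) ≈ 5.9773
V = 332 * 5.9773 = 1984.46

1984.46


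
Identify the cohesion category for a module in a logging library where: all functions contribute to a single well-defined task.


Reasoning: Best: single purpose
Type: Functional cohesion

Functional cohesion


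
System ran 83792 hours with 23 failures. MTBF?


Formula: MTBF = Total operating time / Number of failures
MTBF = 83792 / 23
MTBF = 3643.13 hours

3643.13 hours


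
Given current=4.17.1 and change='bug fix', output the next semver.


Current: 4.17.1
Change category: 'bug fix' → patch bump
SemVer rule: patch bump → increment PATCH (MAJOR and MINOR unchanged)
New: 4.17.2

4.17.2


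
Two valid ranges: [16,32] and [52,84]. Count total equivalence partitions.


Valid ranges: [16,32] and [52,84]
Class 1: x < 16 — invalid
Class 2: 16 ≤ x ≤ 32 — valid
Class 3: 32 < x < 52 — invalid (gap between ranges)
Class 4: 52 ≤ x ≤ 84 — valid
Class 5: x > 84 — invalid
Total equivalence classes: 5

5 equivalence classes


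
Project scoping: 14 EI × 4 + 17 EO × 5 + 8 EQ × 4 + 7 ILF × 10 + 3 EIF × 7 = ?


UFP = EI*4 + EO*5 + EQ*4 + ILF*10 + EIF*7
UFP = 14*4 + 17*5 + 8*4 + 7*10 + 3*7
UFP = 56 + 85 + 32 + 70 + 21
UFP = 264

264


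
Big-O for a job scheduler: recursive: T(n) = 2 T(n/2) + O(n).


Reasoning: master theorem case 2 (merge-sort recurrence)
Complexity: O(n log n)

O(n log n)


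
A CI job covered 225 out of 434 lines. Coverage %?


Coverage = covered / total * 100
Coverage = 225 / 434 * 100
Coverage = 51.84%

51.84%


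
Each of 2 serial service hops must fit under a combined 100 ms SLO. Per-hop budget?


Formula: per_stage = total_budget / stages
per_stage = 100 / 2
per_stage = 50.0 ms

50.0 ms


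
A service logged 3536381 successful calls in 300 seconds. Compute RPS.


Formula: throughput = requests / seconds
throughput = 3536381 / 300
throughput = 11787.94 requests/second

11787.94 requests/second


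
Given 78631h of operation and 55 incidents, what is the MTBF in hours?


Formula: MTBF = Total operating time / Number of failures
MTBF = 78631 / 55
MTBF = 1429.65 hours

1429.65 hours


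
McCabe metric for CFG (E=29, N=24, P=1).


Formula: V(G) = E - N + 2P
V(G) = 29 - 24 + 2*1
V(G) = 5 + 2
V(G) = 7

7


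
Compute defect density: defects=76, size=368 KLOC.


Defect density = defects / KLOC
Defect density = 76 / 368
Defect density = 0.207 defects/KLOC

0.207 defects/KLOC


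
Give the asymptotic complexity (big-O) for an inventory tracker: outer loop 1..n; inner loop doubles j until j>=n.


Reasoning: linear outer times logarithmic inner
Complexity: O(n log n)

O(n log n)


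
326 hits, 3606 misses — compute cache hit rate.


Formula: hit rate = hits / (hits + misses) * 100
hit rate = 326 / (326 + 3606) * 100
hit rate = 326 / 3932 * 100
hit rate = 8.29%

8.29%


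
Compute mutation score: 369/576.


Mutation score = killed / total * 100
Mutation score = 369 / 576 * 100
Mutation score = 64.06%

64.06%


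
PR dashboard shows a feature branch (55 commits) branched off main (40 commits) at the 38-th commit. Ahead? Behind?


Common ancestor: commit #38
feature commits after divergence: 55 - 38 = 17
main commits after divergence: 40 - 38 = 2
feature is 17 commits ahead of main
main is 2 commits ahead of feature

feature ahead: 17, main ahead: 2


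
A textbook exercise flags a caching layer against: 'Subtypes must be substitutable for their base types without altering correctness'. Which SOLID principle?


This describes the Liskov Substitution Principle (LSP)

Liskov Substitution Principle (LSP)


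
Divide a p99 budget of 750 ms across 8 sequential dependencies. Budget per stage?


Formula: per_stage = total_budget / stages
per_stage = 750 / 8
per_stage = 93.75 ms

93.75 ms


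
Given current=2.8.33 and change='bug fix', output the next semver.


Current: 2.8.33
Change category: 'bug fix' → patch bump
SemVer rule: patch bump → increment PATCH (MAJOR and MINOR unchanged)
New: 2.8.34

2.8.34


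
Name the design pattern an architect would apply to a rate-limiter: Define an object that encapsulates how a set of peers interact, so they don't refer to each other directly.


This matches the Mediator pattern

Mediator


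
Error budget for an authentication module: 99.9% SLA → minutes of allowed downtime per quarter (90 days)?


Formula: allowed downtime = period * (100 - SLA) / 100
Period (quarter (90 days)) = 129600 minutes
Unavailability fraction = (100 - 99.9) / 100
Allowed downtime = 129600 * (100 - 99.9) / 100
Allowed downtime = 129.6 minutes

129.6 minutes


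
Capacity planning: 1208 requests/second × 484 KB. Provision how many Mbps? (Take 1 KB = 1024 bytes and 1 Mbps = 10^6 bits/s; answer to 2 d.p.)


Formula: Mbps = payload_bytes * RPS * 8 / 1e6
Payload per request = 484 KB = 484 * 1024 = 495616 bytes
Total bytes/sec = 495616 * 1208 = 598704128
Total bits/sec = 598704128 * 8 = 4789633024
Mbps = 4789633024 / 1e6 = 4789.63

4789.63 Mbps


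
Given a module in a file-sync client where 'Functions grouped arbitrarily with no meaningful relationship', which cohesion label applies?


Reasoning: Worst: random grouping
Type: Coincidental cohesion

Coincidental cohesion


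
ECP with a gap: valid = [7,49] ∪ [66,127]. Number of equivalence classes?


Valid ranges: [7,49] and [66,127]
Class 1: x < 7 — invalid
Class 2: 7 ≤ x ≤ 49 — valid
Class 3: 49 < x < 66 — invalid (gap between ranges)
Class 4: 66 ≤ x ≤ 127 — valid
Class 5: x > 127 — invalid
Total equivalence classes: 5

5 equivalence classes


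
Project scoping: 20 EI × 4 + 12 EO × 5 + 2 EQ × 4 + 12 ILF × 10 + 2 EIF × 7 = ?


UFP = EI*4 + EO*5 + EQ*4 + ILF*10 + EIF*7
UFP = 20*4 + 12*5 + 2*4 + 12*10 + 2*7
UFP = 80 + 60 + 8 + 120 + 14
UFP = 282

282


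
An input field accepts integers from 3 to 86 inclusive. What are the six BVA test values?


Range: [3, 86]
Boundaries: just below min, min, min+1, max-1, max, just above max
Values: [2, 3, 4, 85, 86, 87]

[2, 3, 4, 85, 86, 87]


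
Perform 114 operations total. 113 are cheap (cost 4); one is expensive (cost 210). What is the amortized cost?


Formula: Amortized cost = Total cost / Operations
Total cost = (113 * 4) + (1 * 210)
Total cost = 452 + 210 = 662
Amortized = 662 / 114 = 5.807

5.807


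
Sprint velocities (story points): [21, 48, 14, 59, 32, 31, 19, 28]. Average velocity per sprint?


Formula: Avg velocity = Total points / Number of sprints
Points: [21, 48, 14, 59, 32, 31, 19, 28]
Sum = 21 + 48 + 14 + 59 + 32 + 31 + 19 + 28 = 252
Avg velocity = 252 / 8 = 31.5 points/sprint

31.5 points/sprint


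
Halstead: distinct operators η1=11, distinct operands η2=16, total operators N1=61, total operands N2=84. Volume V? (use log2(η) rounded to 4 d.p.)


Formula: V = N * log2(η), where N = N1 + N2 and η = η1 + η2
η = 11 + 16 = 27
N = 61 + 84 = 145
log2(27) ≈ 4.7549
V = 145 * 4.7549 = 689.46

689.46


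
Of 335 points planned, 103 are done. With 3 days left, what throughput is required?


Formula: Required rate = Remaining points / Days left
Remaining = 335 - 103 = 232 points
Required rate = 232 / 3 = 77.33 points/day

77.33 points/day


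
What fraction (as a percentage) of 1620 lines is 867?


Coverage = covered / total * 100
Coverage = 867 / 1620 * 100
Coverage = 53.52%

53.52%


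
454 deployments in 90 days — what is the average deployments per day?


Formula: deployments per day = releases / days
= 454 / 90
= 5.044 deploys/day
(equivalently, 35.31 deploys/week)

5.044 deploys/day


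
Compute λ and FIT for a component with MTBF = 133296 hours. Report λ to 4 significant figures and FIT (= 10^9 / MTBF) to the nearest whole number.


Formula: λ = 1 / MTBF; FIT = λ × 1e9 = 1e9 / MTBF
λ = 1 / 133296 ≈ 7.502e-06 failures/hour
FIT = 1e9 / 133296 ≈ 7502 failures per 1e9 hours (nearest whole number)

λ = 7.502e-06 /h, FIT = 7502


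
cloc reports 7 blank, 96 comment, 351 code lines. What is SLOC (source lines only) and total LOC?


Total LOC = blank + comment + code
Total LOC = 7 + 96 + 351 = 454
SLOC (source only) = code = 351

Total LOC: 454, SLOC: 351


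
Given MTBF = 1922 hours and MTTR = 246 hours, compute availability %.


Availability = MTBF / (MTBF + MTTR)
Availability = 1922 / (1922 + 246)
Availability = 1922 / 2168
Availability = 88.6531%

88.6531%


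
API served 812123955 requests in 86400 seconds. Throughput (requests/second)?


Formula: throughput = requests / seconds
throughput = 812123955 / 86400
throughput = 9399.58 requests/second

9399.58 requests/second


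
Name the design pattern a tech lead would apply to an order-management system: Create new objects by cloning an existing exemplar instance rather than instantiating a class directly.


This matches the Prototype pattern

Prototype


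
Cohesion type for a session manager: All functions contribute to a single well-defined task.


Reasoning: Best: single purpose
Type: Functional cohesion

Functional cohesion


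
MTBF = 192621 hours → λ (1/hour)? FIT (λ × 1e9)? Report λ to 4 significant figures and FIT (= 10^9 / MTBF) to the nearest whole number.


Formula: λ = 1 / MTBF; FIT = λ × 1e9 = 1e9 / MTBF
λ = 1 / 192621 ≈ 5.192e-06 failures/hour
FIT = 1e9 / 192621 ≈ 5192 failures per 1e9 hours (nearest whole number)

λ = 5.192e-06 /h, FIT = 5192


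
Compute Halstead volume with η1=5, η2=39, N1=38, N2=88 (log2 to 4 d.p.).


Formula: V = N * log2(η), where N = N1 + N2 and η = η1 + η2
η = 5 + 39 = 44
N = 38 + 88 = 126
log2(44) ≈ 5.4594
V = 126 * 5.4594 = 687.88

687.88


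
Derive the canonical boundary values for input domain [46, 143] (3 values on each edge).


Range: [46, 143]
Boundaries: just below min, min, min+1, max-1, max, just above max
Values: [45, 46, 47, 142, 143, 144]

[45, 46, 47, 142, 143, 144]


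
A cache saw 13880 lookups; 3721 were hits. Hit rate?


Formula: hit rate = hits / (hits + misses) * 100
hit rate = 3721 / (3721 + 10159) * 100
hit rate = 3721 / 13880 * 100
hit rate = 26.81%

26.81%


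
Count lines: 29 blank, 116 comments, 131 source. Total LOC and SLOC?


Total LOC = blank + comment + code
Total LOC = 29 + 116 + 131 = 276
SLOC (source only) = code = 131

Total LOC: 276, SLOC: 131


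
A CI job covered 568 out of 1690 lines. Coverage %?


Coverage = covered / total * 100
Coverage = 568 / 1690 * 100
Coverage = 33.61%

33.61%


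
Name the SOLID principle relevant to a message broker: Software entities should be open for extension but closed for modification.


This describes the Open/Closed Principle (OCP)

Open/Closed Principle (OCP)


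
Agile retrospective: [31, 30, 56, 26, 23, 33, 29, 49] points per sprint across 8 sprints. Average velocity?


Formula: Avg velocity = Total points / Number of sprints
Points: [31, 30, 56, 26, 23, 33, 29, 49]
Sum = 31 + 30 + 56 + 26 + 23 + 33 + 29 + 49 = 277
Avg velocity = 277 / 8 = 34.63 points/sprint

34.63 points/sprint


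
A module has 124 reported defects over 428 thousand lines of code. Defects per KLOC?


Defect density = defects / KLOC
Defect density = 124 / 428
Defect density = 0.29 defects/KLOC

0.29 defects/KLOC


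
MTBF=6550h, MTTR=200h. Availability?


Availability = MTBF / (MTBF + MTTR)
Availability = 6550 / (6550 + 200)
Availability = 6550 / 6750
Availability = 97.037%

97.037%


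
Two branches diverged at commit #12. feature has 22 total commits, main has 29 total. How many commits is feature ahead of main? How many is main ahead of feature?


Common ancestor: commit #12
feature commits after divergence: 22 - 12 = 10
main commits after divergence: 29 - 12 = 17
feature is 10 commits ahead of main
main is 17 commits ahead of feature

feature ahead: 10, main ahead: 17


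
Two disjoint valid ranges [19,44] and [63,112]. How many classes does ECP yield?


Valid ranges: [19,44] and [63,112]
Class 1: x < 19 — invalid
Class 2: 19 ≤ x ≤ 44 — valid
Class 3: 44 < x < 63 — invalid (gap between ranges)
Class 4: 63 ≤ x ≤ 112 — valid
Class 5: x > 112 — invalid
Total equivalence classes: 5

5 equivalence classes


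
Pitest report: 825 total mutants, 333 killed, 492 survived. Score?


Mutation score = killed / total * 100
Mutation score = 333 / 825 * 100
Mutation score = 40.36%

40.36%


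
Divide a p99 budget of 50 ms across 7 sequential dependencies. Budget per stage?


Formula: per_stage = total_budget / stages
per_stage = 50 / 7
per_stage = 7.14 ms

7.14 ms


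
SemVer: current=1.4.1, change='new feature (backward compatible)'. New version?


Current: 1.4.1
Change category: 'new feature (backward compatible)' → minor bump
SemVer rule: minor bump → increment MINOR, reset PATCH to 0 (MAJOR unchanged)
New: 1.5.0

1.5.0


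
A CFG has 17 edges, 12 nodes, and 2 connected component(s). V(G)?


Formula: V(G) = E - N + 2P
V(G) = 17 - 12 + 2*2
V(G) = 5 + 4
V(G) = 9

9


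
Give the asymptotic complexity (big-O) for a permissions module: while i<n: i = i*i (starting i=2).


Reasoning: squaring drives double-exponential growth; iterations ~ log log n
Complexity: O(log log n)

O(log log n)


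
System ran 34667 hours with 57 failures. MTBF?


Formula: MTBF = Total operating time / Number of failures
MTBF = 34667 / 57
MTBF = 608.19 hours

608.19 hours


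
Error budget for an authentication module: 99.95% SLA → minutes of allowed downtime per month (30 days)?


Formula: allowed downtime = period * (100 - SLA) / 100
Period (month (30 days)) = 43200 minutes
Unavailability fraction = (100 - 99.95) / 100
Allowed downtime = 43200 * (100 - 99.95) / 100
Allowed downtime = 21.6 minutes

21.6 minutes


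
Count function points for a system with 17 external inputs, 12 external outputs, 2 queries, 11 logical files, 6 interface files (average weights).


UFP = EI*4 + EO*5 + EQ*4 + ILF*10 + EIF*7
UFP = 17*4 + 12*5 + 2*4 + 11*10 + 6*7
UFP = 68 + 60 + 8 + 110 + 42
UFP = 288

288


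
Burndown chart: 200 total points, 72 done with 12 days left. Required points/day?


Formula: Required rate = Remaining points / Days left
Remaining = 200 - 72 = 128 points
Required rate = 128 / 12 = 10.67 points/day

10.67 points/day


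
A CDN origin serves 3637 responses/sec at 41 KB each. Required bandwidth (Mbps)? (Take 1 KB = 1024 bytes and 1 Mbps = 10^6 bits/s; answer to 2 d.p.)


Formula: Mbps = payload_bytes * RPS * 8 / 1e6
Payload per request = 41 KB = 41 * 1024 = 41984 bytes
Total bytes/sec = 41984 * 3637 = 152695808
Total bits/sec = 152695808 * 8 = 1221566464
Mbps = 1221566464 / 1e6 = 1221.57

1221.57 Mbps


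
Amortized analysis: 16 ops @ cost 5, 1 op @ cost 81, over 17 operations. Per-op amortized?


Formula: Amortized cost = Total cost / Operations
Total cost = (16 * 5) + (1 * 81)
Total cost = 80 + 81 = 161
Amortized = 161 / 17 = 9.4706

9.4706


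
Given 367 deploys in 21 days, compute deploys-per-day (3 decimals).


Formula: deployments per day = releases / days
= 367 / 21
= 17.476 deploys/day
(equivalently, 122.33 deploys/week)

17.476 deploys/day


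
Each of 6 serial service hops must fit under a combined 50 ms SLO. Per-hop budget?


Formula: per_stage = total_budget / stages
per_stage = 50 / 6
per_stage = 8.33 ms

8.33 ms


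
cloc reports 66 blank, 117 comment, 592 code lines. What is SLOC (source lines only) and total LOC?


Total LOC = blank + comment + code
Total LOC = 66 + 117 + 592 = 775
SLOC (source only) = code = 592

Total LOC: 775, SLOC: 592


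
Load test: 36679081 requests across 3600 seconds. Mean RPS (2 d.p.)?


Formula: throughput = requests / seconds
throughput = 36679081 / 3600
throughput = 10188.63 requests/second

10188.63 requests/second


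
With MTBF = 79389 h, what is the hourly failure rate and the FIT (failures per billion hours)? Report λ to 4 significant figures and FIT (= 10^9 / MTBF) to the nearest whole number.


Formula: λ = 1 / MTBF; FIT = λ × 1e9 = 1e9 / MTBF
λ = 1 / 79389 ≈ 1.260e-05 failures/hour
FIT = 1e9 / 79389 ≈ 12596 failures per 1e9 hours (nearest whole number)

λ = 1.260e-05 /h, FIT = 12596


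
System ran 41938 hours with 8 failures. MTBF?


Formula: MTBF = Total operating time / Number of failures
MTBF = 41938 / 8
MTBF = 5242.25 hours

5242.25 hours


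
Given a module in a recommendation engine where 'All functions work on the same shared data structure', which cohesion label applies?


Reasoning: Functions share data
Type: Communicational cohesion

Communicational cohesion


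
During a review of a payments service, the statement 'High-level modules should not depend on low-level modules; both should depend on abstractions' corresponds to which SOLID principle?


This describes the Dependency Inversion Principle (DIP)

Dependency Inversion Principle (DIP)


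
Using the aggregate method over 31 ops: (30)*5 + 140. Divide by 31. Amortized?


Formula: Amortized cost = Total cost / Operations
Total cost = (30 * 5) + (1 * 140)
Total cost = 150 + 140 = 290
Amortized = 290 / 31 = 9.3548

9.3548


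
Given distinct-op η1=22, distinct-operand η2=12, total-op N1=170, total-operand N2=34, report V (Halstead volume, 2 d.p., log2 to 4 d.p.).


Formula: V = N * log2(η), where N = N1 + N2 and η = η1 + η2
η = 22 + 12 = 34
N = 170 + 34 = 204
log2(34) ≈ 5.0875
V = 204 * 5.0875 = 1037.85

1037.85


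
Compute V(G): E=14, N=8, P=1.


Formula: V(G) = E - N + 2P
V(G) = 14 - 8 + 2*1
V(G) = 6 + 2
V(G) = 8

8


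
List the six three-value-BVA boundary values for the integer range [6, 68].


Range: [6, 68]
Boundaries: just below min, min, min+1, max-1, max, just above max
Values: [5, 6, 7, 67, 68, 69]

[5, 6, 7, 67, 68, 69]


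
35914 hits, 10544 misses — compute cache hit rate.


Formula: hit rate = hits / (hits + misses) * 100
hit rate = 35914 / (35914 + 10544) * 100
hit rate = 35914 / 46458 * 100
hit rate = 77.3%

77.3%


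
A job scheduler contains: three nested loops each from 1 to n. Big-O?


Reasoning: three levels of nesting over n
Complexity: O(n^3)

O(n^3)


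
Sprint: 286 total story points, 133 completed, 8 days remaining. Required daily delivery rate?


Formula: Required rate = Remaining points / Days left
Remaining = 286 - 133 = 153 points
Required rate = 153 / 8 = 19.13 points/day

19.13 points/day


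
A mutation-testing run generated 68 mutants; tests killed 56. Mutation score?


Mutation score = killed / total * 100
Mutation score = 56 / 68 * 100
Mutation score = 82.35%

82.35%


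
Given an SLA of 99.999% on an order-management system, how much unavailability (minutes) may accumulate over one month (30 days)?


Formula: allowed downtime = period * (100 - SLA) / 100
Period (month (30 days)) = 43200 minutes
Unavailability fraction = (100 - 99.999) / 100
Allowed downtime = 43200 * (100 - 99.999) / 100
Allowed downtime = 0.432 minutes

0.432 minutes


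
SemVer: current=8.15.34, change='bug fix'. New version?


Current: 8.15.34
Change category: 'bug fix' → patch bump
SemVer rule: patch bump → increment PATCH (MAJOR and MINOR unchanged)
New: 8.15.35

8.15.35


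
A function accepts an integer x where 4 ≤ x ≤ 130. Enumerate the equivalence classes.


Valid range: [4, 130]
Class 1: x < 4 — invalid
Class 2: 4 ≤ x ≤ 130 — valid
Class 3: x > 130 — invalid
Total equivalence classes: 3

3 equivalence classes


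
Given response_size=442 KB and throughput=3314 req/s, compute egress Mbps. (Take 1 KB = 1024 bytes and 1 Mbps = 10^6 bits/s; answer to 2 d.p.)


Formula: Mbps = payload_bytes * RPS * 8 / 1e6
Payload per request = 442 KB = 442 * 1024 = 452608 bytes
Total bytes/sec = 452608 * 3314 = 1499942912
Total bits/sec = 1499942912 * 8 = 11999543296
Mbps = 11999543296 / 1e6 = 11999.54

11999.54 Mbps


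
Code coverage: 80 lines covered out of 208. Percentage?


Coverage = covered / total * 100
Coverage = 80 / 208 * 100
Coverage = 38.46%

38.46%


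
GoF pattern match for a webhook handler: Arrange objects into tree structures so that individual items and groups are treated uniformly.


This matches the Composite pattern

Composite


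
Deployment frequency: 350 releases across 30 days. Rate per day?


Formula: deployments per day = releases / days
= 350 / 30
= 11.667 deploys/day
(equivalently, 81.67 deploys/week)

11.667 deploys/day


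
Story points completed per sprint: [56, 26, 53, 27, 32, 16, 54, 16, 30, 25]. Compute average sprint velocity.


Formula: Avg velocity = Total points / Number of sprints
Points: [56, 26, 53, 27, 32, 16, 54, 16, 30, 25]
Sum = 56 + 26 + 53 + 27 + 32 + 16 + 54 + 16 + 30 + 25 = 335
Avg velocity = 335 / 10 = 33.5 points/sprint

33.5 points/sprint


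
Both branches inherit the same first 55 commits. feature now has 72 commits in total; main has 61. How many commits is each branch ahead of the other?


Common ancestor: commit #55
feature commits after divergence: 72 - 55 = 17
main commits after divergence: 61 - 55 = 6
feature is 17 commits ahead of main
main is 6 commits ahead of feature

feature ahead: 17, main ahead: 6


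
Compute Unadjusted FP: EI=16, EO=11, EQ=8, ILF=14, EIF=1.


UFP = EI*4 + EO*5 + EQ*4 + ILF*10 + EIF*7
UFP = 16*4 + 11*5 + 8*4 + 14*10 + 1*7
UFP = 64 + 55 + 32 + 140 + 7
UFP = 298

298


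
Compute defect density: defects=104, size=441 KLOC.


Defect density = defects / KLOC
Defect density = 104 / 441
Defect density = 0.236 defects/KLOC

0.236 defects/KLOC


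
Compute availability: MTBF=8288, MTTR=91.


Availability = MTBF / (MTBF + MTTR)
Availability = 8288 / (8288 + 91)
Availability = 8288 / 8379
Availability = 98.914%

98.914%


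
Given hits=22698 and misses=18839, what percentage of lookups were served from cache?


Formula: hit rate = hits / (hits + misses) * 100
hit rate = 22698 / (22698 + 18839) * 100
hit rate = 22698 / 41537 * 100
hit rate = 54.65%

54.65%


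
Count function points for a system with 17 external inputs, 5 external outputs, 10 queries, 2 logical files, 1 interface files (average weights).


UFP = EI*4 + EO*5 + EQ*4 + ILF*10 + EIF*7
UFP = 17*4 + 5*5 + 10*4 + 2*10 + 1*7
UFP = 68 + 25 + 40 + 20 + 7
UFP = 160

160


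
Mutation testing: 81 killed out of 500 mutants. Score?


Mutation score = killed / total * 100
Mutation score = 81 / 500 * 100
Mutation score = 16.2%

16.2%


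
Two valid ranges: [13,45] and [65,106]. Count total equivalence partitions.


Valid ranges: [13,45] and [65,106]
Class 1: x < 13 — invalid
Class 2: 13 ≤ x ≤ 45 — valid
Class 3: 45 < x < 65 — invalid (gap between ranges)
Class 4: 65 ≤ x ≤ 106 — valid
Class 5: x > 106 — invalid
Total equivalence classes: 5

5 equivalence classes


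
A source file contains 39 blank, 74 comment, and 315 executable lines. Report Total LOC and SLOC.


Total LOC = blank + comment + code
Total LOC = 39 + 74 + 315 = 428
SLOC (source only) = code = 315

Total LOC: 428, SLOC: 315


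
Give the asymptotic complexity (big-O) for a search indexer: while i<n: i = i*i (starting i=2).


Reasoning: squaring drives double-exponential growth; iterations ~ log log n
Complexity: O(log log n)

O(log log n)


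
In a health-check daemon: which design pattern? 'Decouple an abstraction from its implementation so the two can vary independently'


This matches the Bridge pattern

Bridge


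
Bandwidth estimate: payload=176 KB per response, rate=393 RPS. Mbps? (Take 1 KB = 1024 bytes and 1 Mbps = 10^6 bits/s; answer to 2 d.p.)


Formula: Mbps = payload_bytes * RPS * 8 / 1e6
Payload per request = 176 KB = 176 * 1024 = 180224 bytes
Total bytes/sec = 180224 * 393 = 70828032
Total bits/sec = 70828032 * 8 = 566624256
Mbps = 566624256 / 1e6 = 566.62

566.62 Mbps


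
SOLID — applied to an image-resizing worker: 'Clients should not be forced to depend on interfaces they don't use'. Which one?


This describes the Interface Segregation Principle (ISP)

Interface Segregation Principle (ISP)


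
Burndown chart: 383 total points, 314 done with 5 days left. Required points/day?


Formula: Required rate = Remaining points / Days left
Remaining = 383 - 314 = 69 points
Required rate = 69 / 5 = 13.8 points/day

13.8 points/day


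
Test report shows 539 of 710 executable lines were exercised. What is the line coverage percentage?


Coverage = covered / total * 100
Coverage = 539 / 710 * 100
Coverage = 75.92%

75.92%


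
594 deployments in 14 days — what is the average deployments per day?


Formula: deployments per day = releases / days
= 594 / 14
= 42.429 deploys/day
(equivalently, 297.0 deploys/week)

42.429 deploys/day


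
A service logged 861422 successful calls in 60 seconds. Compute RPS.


Formula: throughput = requests / seconds
throughput = 861422 / 60
throughput = 14357.03 requests/second

14357.03 requests/second


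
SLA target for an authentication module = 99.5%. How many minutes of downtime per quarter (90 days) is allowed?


Formula: allowed downtime = period * (100 - SLA) / 100
Period (quarter (90 days)) = 129600 minutes
Unavailability fraction = (100 - 99.5) / 100
Allowed downtime = 129600 * (100 - 99.5) / 100
Allowed downtime = 648.0 minutes

648.0 minutes


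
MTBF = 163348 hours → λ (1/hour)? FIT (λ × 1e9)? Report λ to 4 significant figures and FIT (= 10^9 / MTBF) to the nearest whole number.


Formula: λ = 1 / MTBF; FIT = λ × 1e9 = 1e9 / MTBF
λ = 1 / 163348 ≈ 6.122e-06 failures/hour
FIT = 1e9 / 163348 ≈ 6122 failures per 1e9 hours (nearest whole number)

λ = 6.122e-06 /h, FIT = 6122


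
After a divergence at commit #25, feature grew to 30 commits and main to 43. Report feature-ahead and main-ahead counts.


Common ancestor: commit #25
feature commits after divergence: 30 - 25 = 5
main commits after divergence: 43 - 25 = 18
feature is 5 commits ahead of main
main is 18 commits ahead of feature

feature ahead: 5, main ahead: 18


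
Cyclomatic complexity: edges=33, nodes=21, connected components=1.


Formula: V(G) = E - N + 2P
V(G) = 33 - 21 + 2*1
V(G) = 12 + 2
V(G) = 14

14


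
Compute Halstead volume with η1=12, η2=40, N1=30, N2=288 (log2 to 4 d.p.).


Formula: V = N * log2(η), where N = N1 + N2 and η = η1 + η2
η = 12 + 40 = 52
N = 30 + 288 = 318
log2(52) ≈ 5.7004
V = 318 * 5.7004 = 1812.73

1812.73


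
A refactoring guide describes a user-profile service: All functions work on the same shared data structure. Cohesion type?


Reasoning: Functions share data
Type: Communicational cohesion

Communicational cohesion


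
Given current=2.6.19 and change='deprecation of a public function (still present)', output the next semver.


Current: 2.6.19
Change category: 'deprecation of a public function (still present)' → minor bump
SemVer rule: minor bump → increment MINOR, reset PATCH to 0 (MAJOR unchanged)
New: 2.7.0

2.7.0


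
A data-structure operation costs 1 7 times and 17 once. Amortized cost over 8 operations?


Formula: Amortized cost = Total cost / Operations
Total cost = (7 * 1) + (1 * 17)
Total cost = 7 + 17 = 24
Amortized = 24 / 8 = 3.0

3.0


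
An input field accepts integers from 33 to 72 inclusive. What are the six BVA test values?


Range: [33, 72]
Boundaries: just below min, min, min+1, max-1, max, just above max
Values: [32, 33, 34, 71, 72, 73]

[32, 33, 34, 71, 72, 73]


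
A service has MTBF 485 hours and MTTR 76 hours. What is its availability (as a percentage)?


Availability = MTBF / (MTBF + MTTR)
Availability = 485 / (485 + 76)
Availability = 485 / 561
Availability = 86.4528%

86.4528%


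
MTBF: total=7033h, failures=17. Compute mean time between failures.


Formula: MTBF = Total operating time / Number of failures
MTBF = 7033 / 17
MTBF = 413.71 hours

413.71 hours


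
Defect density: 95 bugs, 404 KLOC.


Defect density = defects / KLOC
Defect density = 95 / 404
Defect density = 0.235 defects/KLOC

0.235 defects/KLOC


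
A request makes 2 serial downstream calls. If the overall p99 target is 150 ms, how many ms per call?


Formula: per_stage = total_budget / stages
per_stage = 150 / 2
per_stage = 75.0 ms

75.0 ms


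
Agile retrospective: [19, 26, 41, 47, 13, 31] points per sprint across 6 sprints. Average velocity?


Formula: Avg velocity = Total points / Number of sprints
Points: [19, 26, 41, 47, 13, 31]
Sum = 19 + 26 + 41 + 47 + 13 + 31 = 177
Avg velocity = 177 / 6 = 29.5 points/sprint

29.5 points/sprint


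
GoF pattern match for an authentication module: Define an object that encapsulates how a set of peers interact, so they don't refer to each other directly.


This matches the Mediator pattern

Mediator


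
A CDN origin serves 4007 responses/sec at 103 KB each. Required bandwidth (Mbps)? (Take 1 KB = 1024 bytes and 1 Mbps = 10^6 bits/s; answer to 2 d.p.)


Formula: Mbps = payload_bytes * RPS * 8 / 1e6
Payload per request = 103 KB = 103 * 1024 = 105472 bytes
Total bytes/sec = 105472 * 4007 = 422626304
Total bits/sec = 422626304 * 8 = 3381010432
Mbps = 3381010432 / 1e6 = 3381.01

3381.01 Mbps


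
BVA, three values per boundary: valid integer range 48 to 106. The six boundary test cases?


Range: [48, 106]
Boundaries: just below min, min, min+1, max-1, max, just above max
Values: [47, 48, 49, 105, 106, 107]

[47, 48, 49, 105, 106, 107]


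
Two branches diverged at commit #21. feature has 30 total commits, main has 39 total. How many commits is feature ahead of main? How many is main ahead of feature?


Common ancestor: commit #21
feature commits after divergence: 30 - 21 = 9
main commits after divergence: 39 - 21 = 18
feature is 9 commits ahead of main
main is 18 commits ahead of feature

feature ahead: 9, main ahead: 18


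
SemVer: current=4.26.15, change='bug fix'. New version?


Current: 4.26.15
Change category: 'bug fix' → patch bump
SemVer rule: patch bump → increment PATCH (MAJOR and MINOR unchanged)
New: 4.26.16

4.26.16


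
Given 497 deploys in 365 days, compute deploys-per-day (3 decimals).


Formula: deployments per day = releases / days
= 497 / 365
= 1.362 deploys/day
(equivalently, 9.53 deploys/week)

1.362 deploys/day


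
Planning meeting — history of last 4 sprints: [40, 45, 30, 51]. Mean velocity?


Formula: Avg velocity = Total points / Number of sprints
Points: [40, 45, 30, 51]
Sum = 40 + 45 + 30 + 51 = 166
Avg velocity = 166 / 4 = 41.5 points/sprint

41.5 points/sprint


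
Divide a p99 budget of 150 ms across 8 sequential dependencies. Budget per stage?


Formula: per_stage = total_budget / stages
per_stage = 150 / 8
per_stage = 18.75 ms

18.75 ms


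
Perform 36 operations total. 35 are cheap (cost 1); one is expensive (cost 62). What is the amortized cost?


Formula: Amortized cost = Total cost / Operations
Total cost = (35 * 1) + (1 * 62)
Total cost = 35 + 62 = 97
Amortized = 97 / 36 = 2.6944

2.6944


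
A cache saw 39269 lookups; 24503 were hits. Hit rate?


Formula: hit rate = hits / (hits + misses) * 100
hit rate = 24503 / (24503 + 14766) * 100
hit rate = 24503 / 39269 * 100
hit rate = 62.4%

62.4%


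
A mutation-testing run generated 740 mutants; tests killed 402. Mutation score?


Mutation score = killed / total * 100
Mutation score = 402 / 740 * 100
Mutation score = 54.32%

54.32%


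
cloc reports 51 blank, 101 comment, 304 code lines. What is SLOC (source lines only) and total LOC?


Total LOC = blank + comment + code
Total LOC = 51 + 101 + 304 = 456
SLOC (source only) = code = 304

Total LOC: 456, SLOC: 304


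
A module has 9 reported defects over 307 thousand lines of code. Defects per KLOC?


Defect density = defects / KLOC
Defect density = 9 / 307
Defect density = 0.029 defects/KLOC

0.029 defects/KLOC


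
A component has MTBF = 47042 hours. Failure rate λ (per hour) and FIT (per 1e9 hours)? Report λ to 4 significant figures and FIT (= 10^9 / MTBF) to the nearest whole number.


Formula: λ = 1 / MTBF; FIT = λ × 1e9 = 1e9 / MTBF
λ = 1 / 47042 ≈ 2.126e-05 failures/hour
FIT = 1e9 / 47042 ≈ 21258 failures per 1e9 hours (nearest whole number)

λ = 2.126e-05 /h, FIT = 21258


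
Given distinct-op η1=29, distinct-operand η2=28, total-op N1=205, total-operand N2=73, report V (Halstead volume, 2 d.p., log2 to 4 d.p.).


Formula: V = N * log2(η), where N = N1 + N2 and η = η1 + η2
η = 29 + 28 = 57
N = 205 + 73 = 278
log2(57) ≈ 5.8329
V = 278 * 5.8329 = 1621.55

1621.55


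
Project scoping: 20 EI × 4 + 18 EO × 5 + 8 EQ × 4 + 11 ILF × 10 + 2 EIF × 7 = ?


UFP = EI*4 + EO*5 + EQ*4 + ILF*10 + EIF*7
UFP = 20*4 + 18*5 + 8*4 + 11*10 + 2*7
UFP = 80 + 90 + 32 + 110 + 14
UFP = 326

326


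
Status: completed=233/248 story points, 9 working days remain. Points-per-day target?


Formula: Required rate = Remaining points / Days left
Remaining = 248 - 233 = 15 points
Required rate = 15 / 9 = 1.67 points/day

1.67 points/day


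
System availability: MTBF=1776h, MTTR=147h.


Availability = MTBF / (MTBF + MTTR)
Availability = 1776 / (1776 + 147)
Availability = 1776 / 1923
Availability = 92.3557%

92.3557%


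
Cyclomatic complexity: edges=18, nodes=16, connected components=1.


Formula: V(G) = E - N + 2P
V(G) = 18 - 16 + 2*1
V(G) = 2 + 2
V(G) = 4

4


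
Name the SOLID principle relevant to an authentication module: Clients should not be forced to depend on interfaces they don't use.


This describes the Interface Segregation Principle (ISP)

Interface Segregation Principle (ISP)


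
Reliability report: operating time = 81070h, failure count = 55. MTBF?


Formula: MTBF = Total operating time / Number of failures
MTBF = 81070 / 55
MTBF = 1474.0 hours

1474.0 hours


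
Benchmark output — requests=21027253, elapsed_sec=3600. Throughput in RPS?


Formula: throughput = requests / seconds
throughput = 21027253 / 3600
throughput = 5840.9 requests/second

5840.9 requests/second


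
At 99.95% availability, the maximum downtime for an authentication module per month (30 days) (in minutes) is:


Formula: allowed downtime = period * (100 - SLA) / 100
Period (month (30 days)) = 43200 minutes
Unavailability fraction = (100 - 99.95) / 100
Allowed downtime = 43200 * (100 - 99.95) / 100
Allowed downtime = 21.6 minutes

21.6 minutes


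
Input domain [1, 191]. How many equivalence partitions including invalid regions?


Valid range: [1, 191]
Class 1: x < 1 — invalid
Class 2: 1 ≤ x ≤ 191 — valid
Class 3: x > 191 — invalid
Total equivalence classes: 3

3 equivalence classes


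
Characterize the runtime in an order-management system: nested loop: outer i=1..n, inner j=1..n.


Reasoning: n iterations times n iterations
Complexity: O(n^2)

O(n^2)
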